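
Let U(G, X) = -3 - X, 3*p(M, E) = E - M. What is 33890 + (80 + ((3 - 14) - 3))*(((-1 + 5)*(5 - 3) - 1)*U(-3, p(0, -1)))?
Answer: 32658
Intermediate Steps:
p(M, E) = -M/3 + E/3 (p(M, E) = (E - M)/3 = -M/3 + E/3)
33890 + (80 + ((3 - 14) - 3))*(((-1 + 5)*(5 - 3) - 1)*U(-3, p(0, -1))) = 33890 + (80 + ((3 - 14) - 3))*(((-1 + 5)*(5 - 3) - 1)*(-3 - (-⅓*0 + (⅓)*(-1)))) = 33890 + (80 + (-11 - 3))*((4*2 - 1)*(-3 - (0 - ⅓))) = 33890 + (80 - 14)*((8 - 1)*(-3 - 1*(-⅓))) = 33890 + 66*(7*(-3 + ⅓)) = 33890 + 66*(7*(-8/3)) = 33890 + 66*(-56/3) = 33890 - 1232 = 32658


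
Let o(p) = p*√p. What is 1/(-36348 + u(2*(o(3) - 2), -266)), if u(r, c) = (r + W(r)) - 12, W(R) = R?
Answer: -2273/82664437 - 3*√3/330657748 ≈ -2.7512e-5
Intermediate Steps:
o(p) = p^(3/2)
u(r, c) = -12 + 2*r (u(r, c) = (r + r) - 12 = 2*r - 12 = -12 + 2*r)
1/(-36348 + u(2*(o(3) - 2), -266)) = 1/(-36348 + (-12 + 2*(2*(3^(3/2) - 2)))) = 1/(-36348 + (-12 + 2*(2*(3*√3 - 2)))) = 1/(-36348 + (-12 + 2*(2*(-2 + 3*√3)))) = 1/(-36348 + (-12 + 2*(-4 + 6*√3))) = 1/(-36348 + (-12 + (-8 + 12*√3))) = 1/(-36348 + (-20 + 12*√3)) = 1/(-36368 + 12*√3)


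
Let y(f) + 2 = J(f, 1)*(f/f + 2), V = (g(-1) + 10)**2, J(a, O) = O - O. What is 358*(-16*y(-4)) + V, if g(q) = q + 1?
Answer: 11556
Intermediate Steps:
g(q) = 1 + q
J(a, O) = 0
V = 100 (V = ((1 - 1) + 10)**2 = (0 + 10)**2 = 10**2 = 100)
y(f) = -2 (y(f) = -2 + 0*(f/f + 2) = -2 + 0*(1 + 2) = -2 + 0*3 = -2 + 0 = -2)
358*(-16*y(-4)) + V = 358*(-16*(-2)) + 100 = 358*32 + 100 = 11456 + 100 = 11556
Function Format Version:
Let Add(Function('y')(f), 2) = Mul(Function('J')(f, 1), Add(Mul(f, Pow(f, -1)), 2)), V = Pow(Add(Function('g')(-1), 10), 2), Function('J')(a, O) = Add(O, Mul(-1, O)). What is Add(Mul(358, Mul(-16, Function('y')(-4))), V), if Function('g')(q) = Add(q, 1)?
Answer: 11556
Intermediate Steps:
Function('g')(q) = Add(1, q)
Function('J')(a, O) = 0
V = 100 (V = Pow(Add(Add(1, -1), 10), 2) = Pow(Add(0, 10), 2) = Pow(10, 2) = 100)
Function('y')(f) = -2 (Function('y')(f) = Add(-2, Mul(0, Add(Mul(f, Pow(f, -1)), 2))) = Add(-2, Mul(0, Add(1, 2))) = Add(-2, Mul(0, 3)) = Add(-2, 0) = -2)
Add(Mul(358, Mul(-16, Function('y')(-4))), V) = Add(Mul(358, Mul(-16, -2)), 100) = Add(Mul(358, 32), 100) = Add(11456, 100) = 11556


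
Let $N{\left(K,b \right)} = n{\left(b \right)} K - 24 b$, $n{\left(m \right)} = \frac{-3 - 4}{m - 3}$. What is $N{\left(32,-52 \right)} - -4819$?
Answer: $\frac{333909}{55} \approx 6071.1$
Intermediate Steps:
$n{\left(m \right)} = - \frac{7}{-3 + m}$
$N{\left(K,b \right)} = - 24 b - \frac{7 K}{-3 + b}$ ($N{\left(K,b \right)} = - \frac{7}{-3 + b} K - 24 b = - \frac{7 K}{-3 + b} - 24 b = - 24 b - \frac{7 K}{-3 + b}$)
$N{\left(32,-52 \right)} - -4819 = \frac{\left(-7\right) 32 - - 1248 \left(-3 - 52\right)}{-3 - 52} - -4819 = \frac{-224 - \left(-1248\right) \left(-55\right)}{-55} + 4819 = - \frac{-224 - 68640}{55} + 4819 = \left(- \frac{1}{55}\right) \left(-68864\right) + 4819 = \frac{68864}{55} + 4819 = \frac{333909}{55}$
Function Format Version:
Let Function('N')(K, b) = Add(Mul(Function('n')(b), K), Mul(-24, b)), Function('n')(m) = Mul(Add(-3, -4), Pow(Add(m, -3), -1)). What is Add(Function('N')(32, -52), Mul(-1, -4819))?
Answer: Rational(333909, 55) ≈ 6071.1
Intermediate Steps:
Function('n')(m) = Mul(-7, Pow(Add(-3, m), -1))
Function('N')(K, b) = Add(Mul(-24, b), Mul(-7, K, Pow(Add(-3, b), -1))) (Function('N')(K, b) = Add(Mul(Mul(-7, Pow(Add(-3, b), -1)), K), Mul(-24, b)) = Add(Mul(-7, K, Pow(Add(-3, b), -1)), Mul(-24, b)) = Add(Mul(-24, b), Mul(-7, K, Pow(Add(-3, b), -1))))
Add(Function('N')(32, -52), Mul(-1, -4819)) = Add(Mul(Pow(Add(-3, -52), -1), Add(Mul(-7, 32), Mul(-24, -52, Add(-3, -52)))), Mul(-1, -4819)) = Add(Mul(Pow(-55, -1), Add(-224, Mul(-24, -52, -55))), 4819) = Add(Mul(Rational(-1, 55), Add(-224, -68640)), 4819) = Add(Mul(Rational(-1, 55), -68864), 4819) = Add(Rational(68864, 55), 4819) = Rational(333909, 55)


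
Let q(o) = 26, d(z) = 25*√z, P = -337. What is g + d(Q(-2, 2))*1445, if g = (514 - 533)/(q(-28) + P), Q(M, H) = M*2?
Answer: 19/311 + 72250*I ≈ 0.061093 + 72250.0*I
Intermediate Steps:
Q(M, H) = 2*M
g = 19/311 (g = (514 - 533)/(26 - 337) = -19/(-311) = -19*(-1/311) = 19/311 ≈ 0.061093)
g + d(Q(-2, 2))*1445 = 19/311 + (25*√(2*(-2)))*1445 = 19/311 + (25*√(-4))*1445 = 19/311 + (25*(2*I))*1445 = 19/311 + (50*I)*1445 = 19/311 + 72250*I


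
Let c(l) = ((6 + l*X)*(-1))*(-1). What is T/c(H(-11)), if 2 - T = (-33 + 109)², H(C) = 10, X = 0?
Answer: -2887/3 ≈ -962.33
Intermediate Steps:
c(l) = 6 (c(l) = ((6 + l*0)*(-1))*(-1) = ((6 + 0)*(-1))*(-1) = (6*(-1))*(-1) = -6*(-1) = 6)
T = -5774 (T = 2 - (-33 + 109)² = 2 - 1*76² = 2 - 1*5776 = 2 - 5776 = -5774)
T/c(H(-11)) = -5774/6 = -5774*⅙ = -2887/3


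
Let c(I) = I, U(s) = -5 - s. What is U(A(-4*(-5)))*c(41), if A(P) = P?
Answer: -1025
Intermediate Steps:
U(A(-4*(-5)))*c(41) = (-5 - (-4)*(-5))*41 = (-5 - 1*20)*41 = (-5 - 20)*41 = -25*41 = -1025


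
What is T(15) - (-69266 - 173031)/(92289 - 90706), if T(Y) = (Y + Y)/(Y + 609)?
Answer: 25206803/164632 ≈ 153.11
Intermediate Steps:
T(Y) = 2*Y/(609 + Y) (T(Y) = (2*Y)/(609 + Y) = 2*Y/(609 + Y))
T(15) - (-69266 - 173031)/(92289 - 90706) = 2*15/(609 + 15) - (-69266 - 173031)/(92289 - 90706) = 2*15/624 - (-242297)/1583 = 2*15*(1/624) - (-242297)/1583 = 5/104 - 1*(-242297/1583) = 5/104 + 242297/1583 = 25206803/164632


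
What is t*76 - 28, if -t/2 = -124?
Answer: 18820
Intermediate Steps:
t = 248 (t = -2*(-124) = 248)
t*76 - 28 = 248*76 - 28 = 18848 - 28 = 18820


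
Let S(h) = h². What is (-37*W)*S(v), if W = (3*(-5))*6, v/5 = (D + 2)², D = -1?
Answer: 83250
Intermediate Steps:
v = 5 (v = 5*(-1 + 2)² = 5*1² = 5*1 = 5)
W = -90 (W = -15*6 = -90)
(-37*W)*S(v) = -37*(-90)*5² = 3330*25 = 83250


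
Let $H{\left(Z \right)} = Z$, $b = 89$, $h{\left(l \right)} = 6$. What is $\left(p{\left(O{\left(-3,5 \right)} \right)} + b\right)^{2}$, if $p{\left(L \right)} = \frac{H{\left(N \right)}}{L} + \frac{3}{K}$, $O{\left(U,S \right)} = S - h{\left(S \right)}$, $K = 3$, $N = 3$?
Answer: $7569$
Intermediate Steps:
$O{\left(U,S \right)} = -6 + S$ ($O{\left(U,S \right)} = S - 6 = -6 + S$)
$p{\left(L \right)} = 1 + \frac{3}{L}$ ($p{\left(L \right)} = \frac{3}{L} + \frac{3}{3} = \frac{3}{L} + 3 \cdot \frac{1}{3} = \frac{3}{L} + 1 = 1 + \frac{3}{L}$)
$\left(p{\left(O{\left(-3,5 \right)} \right)} + b\right)^{2} = \left(\frac{3 + \left(-6 + 5\right)}{-6 + 5} + 89\right)^{2} = \left(\frac{3 - 1}{-1} + 89\right)^{2} = \left(\left(-1\right) 2 + 89\right)^{2} = \left(-2 + 89\right)^{2} = 87^{2} = 7569$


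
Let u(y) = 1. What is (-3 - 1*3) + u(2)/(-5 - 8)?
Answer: -79/13 ≈ -6.0769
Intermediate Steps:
(-3 - 1*3) + u(2)/(-5 - 8) = (-3 - 1*3) + 1/(-5 - 8) = (-3 - 3) + 1/(-13) = -6 + 1*(-1/13) = -6 - 1/13 = -79/13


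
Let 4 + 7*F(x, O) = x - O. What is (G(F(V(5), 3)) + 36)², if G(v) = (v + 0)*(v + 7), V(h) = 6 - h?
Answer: 2268036/2401 ≈ 944.62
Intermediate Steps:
F(x, O) = -4/7 - O/7 + x/7 (F(x, O) = -4/7 + (x - O)/7 = -4/7 + (-O/7 + x/7) = -4/7 - O/7 + x/7)
G(v) = v*(7 + v)
(G(F(V(5), 3)) + 36)² = ((-4/7 - ⅐*3 + (6 - 1*5)/7)*(7 + (-4/7 - ⅐*3 + (6 - 1*5)/7)) + 36)² = ((-4/7 - 3/7 + (6 - 5)/7)*(7 + (-4/7 - 3/7 + (6 - 5)/7)) + 36)² = ((-4/7 - 3/7 + (⅐)*1)*(7 + (-4/7 - 3/7 + (⅐)*1)) + 36)² = ((-4/7 - 3/7 + ⅐)*(7 + (-4/7 - 3/7 + ⅐)) + 36)² = (-6*(7 - 6/7)/7 + 36)² = (-6/7*43/7 + 36)² = (-258/49 + 36)² = (1506/49)² = 2268036/2401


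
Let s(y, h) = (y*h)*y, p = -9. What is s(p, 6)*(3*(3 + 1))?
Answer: 5832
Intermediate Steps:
s(y, h) = h*y² (s(y, h) = (h*y)*y = h*y²)
s(p, 6)*(3*(3 + 1)) = (6*(-9)²)*(3*(3 + 1)) = (6*81)*(3*4) = 486*12 = 5832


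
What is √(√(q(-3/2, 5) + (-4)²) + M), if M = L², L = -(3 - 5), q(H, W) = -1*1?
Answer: √(4 + √15) ≈ 2.8059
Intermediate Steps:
q(H, W) = -1
L = 2 (L = -1*(-2) = 2)
M = 4 (M = 2² = 4)
√(√(q(-3/2, 5) + (-4)²) + M) = √(√(-1 + (-4)²) + 4) = √(√(-1 + 16) + 4) = √(√15 + 4) = √(4 + √15)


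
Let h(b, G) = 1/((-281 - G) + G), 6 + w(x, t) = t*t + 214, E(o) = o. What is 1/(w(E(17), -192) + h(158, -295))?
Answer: 281/10417231 ≈ 2.6975e-5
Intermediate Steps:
w(x, t) = 208 + t**2 (w(x, t) = -6 + (t*t + 214) = -6 + (t**2 + 214) = -6 + (214 + t**2) = 208 + t**2)
h(b, G) = -1/281 (h(b, G) = 1/(-281) = -1/281)
1/(w(E(17), -192) + h(158, -295)) = 1/((208 + (-192)**2) - 1/281) = 1/((208 + 36864) - 1/281) = 1/(37072 - 1/281) = 1/(10417231/281) = 281/10417231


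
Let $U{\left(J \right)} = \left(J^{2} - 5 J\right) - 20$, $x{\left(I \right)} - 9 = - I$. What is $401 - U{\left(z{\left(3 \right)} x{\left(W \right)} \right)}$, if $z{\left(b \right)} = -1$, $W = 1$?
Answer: $317$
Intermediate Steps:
$x{\left(I \right)} = 9 - I$
$U{\left(J \right)} = -20 + J^{2} - 5 J$
$401 - U{\left(z{\left(3 \right)} x{\left(W \right)} \right)} = 401 - \left(-20 + \left(- (9 - 1)\right)^{2} - 5 \left(- (9 - 1)\right)\right) = 401 - \left(-20 + \left(\left(-1\right) 8\right)^{2} - 5 \left(\left(-1\right) 8\right)\right) = 401 - \left(-20 + \left(-8\right)^{2} - -40\right) = 401 - \left(-20 + 64 + 40\right) = 401 - 84 = 317$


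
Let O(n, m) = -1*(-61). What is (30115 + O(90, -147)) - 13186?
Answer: 16990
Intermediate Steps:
O(n, m) = 61
(30115 + O(90, -147)) - 13186 = (30115 + 61) - 13186 = 30176 - 13186 = 16990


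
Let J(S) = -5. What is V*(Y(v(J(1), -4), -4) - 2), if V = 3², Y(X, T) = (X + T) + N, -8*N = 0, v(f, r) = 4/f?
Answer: -306/5 ≈ -61.200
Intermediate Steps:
N = 0 (N = -⅛*0 = 0)
Y(X, T) = T + X (Y(X, T) = (X + T) + 0 = (T + X) + 0 = T + X)
V = 9
V*(Y(v(J(1), -4), -4) - 2) = 9*((-4 + 4/(-5)) - 2) = 9*((-4 + 4*(-⅕)) - 2) = 9*((-4 - ⅘) - 2) = 9*(-24/5 - 2) = 9*(-34/5) = -306/5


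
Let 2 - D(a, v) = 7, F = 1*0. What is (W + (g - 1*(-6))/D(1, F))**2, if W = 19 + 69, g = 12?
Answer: 178084/25 ≈ 7123.4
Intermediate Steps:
F = 0
D(a, v) = -5 (D(a, v) = 2 - 1*7 = 2 - 7 = -5)
W = 88
(W + (g - 1*(-6))/D(1, F))**2 = (88 + (12 - 1*(-6))/(-5))**2 = (88 + (12 + 6)*(-1/5))**2 = (88 + 18*(-1/5))**2 = (88 - 18/5)**2 = (422/5)**2 = 178084/25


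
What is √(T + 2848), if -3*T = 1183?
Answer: √22083/3 ≈ 49.534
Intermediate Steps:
T = -1183/3 (T = -⅓*1183 = -1183/3 ≈ -394.33)
√(T + 2848) = √(-1183/3 + 2848) = √(7361/3) = √22083/3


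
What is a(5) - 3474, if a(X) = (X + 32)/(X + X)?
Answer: -34703/10 ≈ -3470.3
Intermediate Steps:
a(X) = (32 + X)/(2*X) (a(X) = (32 + X)/((2*X)) = (32 + X)*(1/(2*X)) = (32 + X)/(2*X))
a(5) - 3474 = (1/2)*(32 + 5)/5 - 3474 = (1/2)*(1/5)*37 - 3474 = 37/10 - 3474 = -34703/10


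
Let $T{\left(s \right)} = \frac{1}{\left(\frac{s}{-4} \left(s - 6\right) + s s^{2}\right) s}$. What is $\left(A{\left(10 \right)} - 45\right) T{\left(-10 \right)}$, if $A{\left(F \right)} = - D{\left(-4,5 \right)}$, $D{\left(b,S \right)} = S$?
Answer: $- \frac{1}{208} \approx -0.0048077$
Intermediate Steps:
$A{\left(F \right)} = -5$ ($A{\left(F \right)} = \left(-1\right) 5 = -5$)
$T{\left(s \right)} = \frac{1}{s \left(s^{3} - \frac{s \left(-6 + s\right)}{4}\right)}$ ($T{\left(s \right)} = \frac{1}{\left(s \left(- \frac{1}{4}\right) \left(-6 + s\right) + s^{3}\right) s} = \frac{1}{\left(- \frac{s}{4} \left(-6 + s\right) + s^{3}\right) s} = \frac{1}{\left(- \frac{s \left(-6 + s\right)}{4} + s^{3}\right) s} = \frac{1}{\left(s^{3} - \frac{s \left(-6 + s\right)}{4}\right) s} = \frac{1}{s \left(s^{3} - \frac{s \left(-6 + s\right)}{4}\right)}$)
$\left(A{\left(10 \right)} - 45\right) T{\left(-10 \right)} = \left(-5 - 45\right) \frac{4}{100 \left(6 - -10 + 4 \left(-10\right)^{2}\right)} = - 50 \cdot 4 \cdot \frac{1}{100} \frac{1}{6 + 10 + 4 \cdot 100} = - 50 \cdot 4 \cdot \frac{1}{100} \frac{1}{6 + 10 + 400} = - 50 \cdot 4 \cdot \frac{1}{100} \cdot \frac{1}{416} = \left(-50\right) \frac{1}{10400} = - \frac{1}{208}$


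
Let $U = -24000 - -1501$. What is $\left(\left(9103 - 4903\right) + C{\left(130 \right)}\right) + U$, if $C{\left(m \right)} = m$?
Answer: $-18169$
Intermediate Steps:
$U = -22499$ ($U = -24000 + 1501 = -22499$)
$\left(\left(9103 - 4903\right) + C{\left(130 \right)}\right) + U = \left(\left(9103 - 4903\right) + 130\right) - 22499 = \left(4200 + 130\right) - 22499 = 4330 - 22499 = -18169$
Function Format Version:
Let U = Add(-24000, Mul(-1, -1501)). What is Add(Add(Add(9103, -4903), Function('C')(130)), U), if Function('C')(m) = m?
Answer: -18169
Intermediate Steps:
U = -22499 (U = Add(-24000, 1501) = -22499)
Add(Add(Add(9103, -4903), Function('C')(130)), U) = Add(Add(Add(9103, -4903), 130), -22499) = Add(Add(4200, 130), -22499) = Add(4330, -22499) = -18169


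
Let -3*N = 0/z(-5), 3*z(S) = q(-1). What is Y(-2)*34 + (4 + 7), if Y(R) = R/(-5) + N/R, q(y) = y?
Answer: 123/5 ≈ 24.600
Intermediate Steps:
z(S) = -⅓ (z(S) = (⅓)*(-1) = -⅓)
N = 0 (N = -0/(-⅓) = -0*(-3) = -⅓*0 = 0)
Y(R) = -R/5 (Y(R) = R/(-5) + 0/R = R*(-⅕) + 0 = -R/5 + 0 = -R/5)
Y(-2)*34 + (4 + 7) = -⅕*(-2)*34 + (4 + 7) = (⅖)*34 + 11 = 68/5 + 11 = 123/5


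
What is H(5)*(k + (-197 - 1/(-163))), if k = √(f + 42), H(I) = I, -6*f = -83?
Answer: -160550/163 + 5*√2010/6 ≈ -947.61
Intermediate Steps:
f = 83/6 (f = -⅙*(-83) = 83/6 ≈ 13.833)
k = √2010/6 (k = √(83/6 + 42) = √(335/6) = √2010/6 ≈ 7.4722)
H(5)*(k + (-197 - 1/(-163))) = 5*(√2010/6 + (-197 - 1/(-163))) = 5*(√2010/6 + (-197 - 1*(-1/163))) = 5*(√2010/6 + (-197 + 1/163)) = 5*(√2010/6 - 32110/163) = 5*(-32110/163 + √2010/6) = -160550/163 + 5*√2010/6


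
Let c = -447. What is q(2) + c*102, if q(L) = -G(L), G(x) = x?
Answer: -45596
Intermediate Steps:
q(L) = -L
q(2) + c*102 = -1*2 - 447*102 = -2 - 45594 = -45596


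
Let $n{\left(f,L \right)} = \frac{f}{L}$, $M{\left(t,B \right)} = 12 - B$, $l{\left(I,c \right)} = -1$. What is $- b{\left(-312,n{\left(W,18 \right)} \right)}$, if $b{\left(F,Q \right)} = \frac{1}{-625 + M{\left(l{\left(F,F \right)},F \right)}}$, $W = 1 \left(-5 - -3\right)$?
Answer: $\frac{1}{301} \approx 0.0033223$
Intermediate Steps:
$W = -2$ ($W = 1 \left(-5 + 3\right) = 1 \left(-2\right) = -2$)
$b{\left(F,Q \right)} = \frac{1}{-613 - F}$ ($b{\left(F,Q \right)} = \frac{1}{-625 - \left(-12 + F\right)} = \frac{1}{-613 - F}$)
$- b{\left(-312,n{\left(W,18 \right)} \right)} = - \frac{-1}{613 - 312} = - \frac{-1}{301} = \left(-1\right) \left(- \frac{1}{301}\right) = \frac{1}{301}$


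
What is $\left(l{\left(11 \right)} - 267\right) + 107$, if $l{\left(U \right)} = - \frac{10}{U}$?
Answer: $- \frac{1770}{11} \approx -160.91$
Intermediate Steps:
$\left(l{\left(11 \right)} - 267\right) + 107 = \left(- \frac{10}{11} - 267\right) + 107 = - \frac{2947}{11} + 107 = - \frac{1770}{11}$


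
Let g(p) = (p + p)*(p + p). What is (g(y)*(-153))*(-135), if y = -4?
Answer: 1321920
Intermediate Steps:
g(p) = 4*p² (g(p) = (2*p)*(2*p) = 4*p²)
(g(y)*(-153))*(-135) = ((4*(-4)²)*(-153))*(-135) = ((4*16)*(-153))*(-135) = (64*(-153))*(-135) = -9792*(-135) = 1321920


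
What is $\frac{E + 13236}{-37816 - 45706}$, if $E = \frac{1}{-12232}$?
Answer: $- \frac{161902751}{1021641104} \approx -0.15847$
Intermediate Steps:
$E = - \frac{1}{12232} \approx -8.1753 \cdot 10^{-5}$
$\frac{E + 13236}{-37816 - 45706} = \frac{- \frac{1}{12232} + 13236}{-37816 - 45706} = \frac{161902751}{12232 \left(-83522\right)} = \frac{161902751}{12232} \left(- \frac{1}{83522}\right) = - \frac{161902751}{1021641104}$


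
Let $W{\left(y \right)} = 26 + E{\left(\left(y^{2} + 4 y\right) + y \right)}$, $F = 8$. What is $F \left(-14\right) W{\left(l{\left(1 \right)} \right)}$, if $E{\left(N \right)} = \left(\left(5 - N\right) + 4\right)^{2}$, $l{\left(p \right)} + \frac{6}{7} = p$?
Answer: $- \frac{3623216}{343} \approx -10563.0$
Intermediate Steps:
$l{\left(p \right)} = - \frac{6}{7} + p$
$E{\left(N \right)} = \left(9 - N\right)^{2}$
$W{\left(y \right)} = 26 + \left(-9 + y^{2} + 5 y\right)^{2}$ ($W{\left(y \right)} = 26 + \left(-9 + \left(\left(y^{2} + 4 y\right) + y\right)\right)^{2} = 26 + \left(-9 + \left(y^{2} + 5 y\right)\right)^{2} = 26 + \left(-9 + y^{2} + 5 y\right)^{2}$)
$F \left(-14\right) W{\left(l{\left(1 \right)} \right)} = 8 \left(-14\right) \left(26 + \left(-9 + \left(- \frac{6}{7} + 1\right) \left(5 + \left(- \frac{6}{7} + 1\right)\right)\right)^{2}\right) = - 112 \left(26 + \left(-9 + \frac{5 + \frac{1}{7}}{7}\right)^{2}\right) = - 112 \left(26 + \left(-9 + \frac{1}{7} \cdot \frac{36}{7}\right)^{2}\right) = - 112 \left(26 + \left(-9 + \frac{36}{49}\right)^{2}\right) = - 112 \left(26 + \left(- \frac{405}{49}\right)^{2}\right) = - 112 \left(26 + \frac{164025}{2401}\right) = \left(-112\right) \frac{226451}{2401} = - \frac{3623216}{343}$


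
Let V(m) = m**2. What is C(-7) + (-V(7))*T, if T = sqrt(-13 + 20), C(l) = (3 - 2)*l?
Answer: -7 - 49*sqrt(7) ≈ -136.64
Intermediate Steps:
C(l) = l (C(l) = 1*l = l)
T = sqrt(7) ≈ 2.6458
C(-7) + (-V(7))*T = -7 + (-1*7**2)*sqrt(7) = -7 + (-1*49)*sqrt(7) = -7 - 49*sqrt(7)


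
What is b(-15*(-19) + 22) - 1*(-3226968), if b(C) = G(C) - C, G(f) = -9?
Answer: 3226652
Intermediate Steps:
b(C) = -9 - C
b(-15*(-19) + 22) - 1*(-3226968) = (-9 - (-15*(-19) + 22)) - 1*(-3226968) = (-9 - (285 + 22)) + 3226968 = (-9 - 1*307) + 3226968 = (-9 - 307) + 3226968 = -316 + 3226968 = 3226652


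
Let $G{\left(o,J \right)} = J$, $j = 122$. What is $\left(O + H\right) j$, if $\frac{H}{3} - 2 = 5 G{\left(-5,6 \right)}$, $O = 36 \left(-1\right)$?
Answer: $7320$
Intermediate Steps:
$O = -36$
$H = 96$ ($H = 6 + 3 \cdot 5 \cdot 6 = 6 + 3 \cdot 30 = 6 + 90 = 96$)
$\left(O + H\right) j = \left(-36 + 96\right) 122 = 60 \cdot 122 = 7320$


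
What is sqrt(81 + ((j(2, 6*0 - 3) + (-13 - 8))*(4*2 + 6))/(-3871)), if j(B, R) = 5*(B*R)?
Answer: sqrt(24826935)/553 ≈ 9.0102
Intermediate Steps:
j(B, R) = 5*B*R
sqrt(81 + ((j(2, 6*0 - 3) + (-13 - 8))*(4*2 + 6))/(-3871)) = sqrt(81 + ((5*2*(6*0 - 3) + (-13 - 8))*(4*2 + 6))/(-3871)) = sqrt(81 + ((5*2*(0 - 3) - 21)*(8 + 6))*(-1/3871)) = sqrt(81 + ((5*2*(-3) - 21)*14)*(-1/3871)) = sqrt(81 + ((-30 - 21)*14)*(-1/3871)) = sqrt(81 - 51*14*(-1/3871)) = sqrt(81 - 714*(-1/3871)) = sqrt(81 + 102/553) = sqrt(44895/553) = sqrt(24826935)/553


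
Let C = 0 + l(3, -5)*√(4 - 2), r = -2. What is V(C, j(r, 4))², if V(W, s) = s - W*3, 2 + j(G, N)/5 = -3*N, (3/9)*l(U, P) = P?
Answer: 8950 - 6300*√2 ≈ 40.455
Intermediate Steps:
l(U, P) = 3*P
C = -15*√2 (C = 0 + (3*(-5))*√(4 - 2) = 0 - 15*√2 = -15*√2 ≈ -21.213)
j(G, N) = -10 - 15*N (j(G, N) = -10 + 5*(-3*N) = -10 - 15*N)
V(W, s) = s - 3*W
V(C, j(r, 4))² = ((-10 - 15*4) - (-45)*√2)² = ((-10 - 60) + 45*√2)² = (-70 + 45*√2)²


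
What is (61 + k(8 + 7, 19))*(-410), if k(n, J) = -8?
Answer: -21730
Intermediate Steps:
(61 + k(8 + 7, 19))*(-410) = (61 - 8)*(-410) = 53*(-410) = -21730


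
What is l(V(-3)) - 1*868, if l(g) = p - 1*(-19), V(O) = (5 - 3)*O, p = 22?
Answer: -827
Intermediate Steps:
V(O) = 2*O
l(g) = 41 (l(g) = 22 - 1*(-19) = 22 + 19 = 41)
l(V(-3)) - 1*868 = 41 - 1*868 = 41 - 868 = -827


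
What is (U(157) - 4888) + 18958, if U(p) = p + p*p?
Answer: 38876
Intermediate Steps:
U(p) = p + p²
(U(157) - 4888) + 18958 = (157*(1 + 157) - 4888) + 18958 = (157*158 - 4888) + 18958 = (24806 - 4888) + 18958 = 19918 + 18958 = 38876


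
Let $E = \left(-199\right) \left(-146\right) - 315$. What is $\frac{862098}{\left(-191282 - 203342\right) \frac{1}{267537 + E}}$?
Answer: $- \frac{31927368381}{49328} \approx -6.4725 \cdot 10^{5}$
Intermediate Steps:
$E = 28739$ ($E = 29054 - 315 = 28739$)
$\frac{862098}{\left(-191282 - 203342\right) \frac{1}{267537 + E}} = \frac{862098}{\left(-191282 - 203342\right) \frac{1}{267537 + 28739}} = \frac{862098}{\left(-394624\right) \frac{1}{296276}} = \frac{862098}{- \frac{98656}{74069}} = 862098 \left(- \frac{74069}{98656}\right) = - \frac{31927368381}{49328}$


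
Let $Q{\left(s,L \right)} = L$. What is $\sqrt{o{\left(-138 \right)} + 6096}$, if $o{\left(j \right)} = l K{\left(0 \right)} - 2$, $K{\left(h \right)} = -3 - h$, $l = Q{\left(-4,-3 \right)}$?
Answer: $\sqrt{6103} \approx 78.122$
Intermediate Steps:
$l = -3$
$o{\left(j \right)} = 7$ ($o{\left(j \right)} = - 3 \left(-3 - 0\right) - 2 = - 3 \left(-3 + 0\right) - 2 = \left(-3\right) \left(-3\right) - 2 = 9 - 2 = 7$)
$\sqrt{o{\left(-138 \right)} + 6096} = \sqrt{7 + 6096} = \sqrt{6103}$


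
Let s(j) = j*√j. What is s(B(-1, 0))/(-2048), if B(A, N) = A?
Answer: I/2048 ≈ 0.00048828*I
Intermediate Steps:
s(j) = j^(3/2)
s(B(-1, 0))/(-2048) = (-1)^(3/2)/(-2048) = -I*(-1/2048) = I/2048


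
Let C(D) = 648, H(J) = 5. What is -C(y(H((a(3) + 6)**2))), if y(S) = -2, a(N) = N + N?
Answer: -648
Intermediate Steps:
a(N) = 2*N
-C(y(H((a(3) + 6)**2))) = -1*648 = -648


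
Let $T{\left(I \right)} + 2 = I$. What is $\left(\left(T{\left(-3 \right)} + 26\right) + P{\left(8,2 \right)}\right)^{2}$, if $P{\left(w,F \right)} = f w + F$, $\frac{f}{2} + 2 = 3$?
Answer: $1521$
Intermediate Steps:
$f = 2$ ($f = -4 + 2 \cdot 3 = -4 + 6 = 2$)
$T{\left(I \right)} = -2 + I$
$P{\left(w,F \right)} = F + 2 w$ ($P{\left(w,F \right)} = 2 w + F = F + 2 w$)
$\left(\left(T{\left(-3 \right)} + 26\right) + P{\left(8,2 \right)}\right)^{2} = \left(\left(\left(-2 - 3\right) + 26\right) + \left(2 + 2 \cdot 8\right)\right)^{2} = \left(\left(-5 + 26\right) + \left(2 + 16\right)\right)^{2} = \left(21 + 18\right)^{2} = 39^{2} = 1521$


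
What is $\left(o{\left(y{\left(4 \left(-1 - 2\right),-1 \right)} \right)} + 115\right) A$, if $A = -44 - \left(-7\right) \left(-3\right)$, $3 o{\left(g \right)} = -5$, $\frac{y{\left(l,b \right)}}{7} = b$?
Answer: $- \frac{22100}{3} \approx -7366.7$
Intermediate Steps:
$y{\left(l,b \right)} = 7 b$
$o{\left(g \right)} = - \frac{5}{3}$ ($o{\left(g \right)} = \frac{1}{3} \left(-5\right) = - \frac{5}{3}$)
$A = -65$ ($A = -44 - 21 = -65$)
$\left(o{\left(y{\left(4 \left(-1 - 2\right),-1 \right)} \right)} + 115\right) A = \left(- \frac{5}{3} + 115\right) \left(-65\right) = \frac{340}{3} \left(-65\right) = - \frac{22100}{3}$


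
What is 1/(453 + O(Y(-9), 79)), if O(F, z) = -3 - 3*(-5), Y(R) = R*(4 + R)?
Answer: 1/465 ≈ 0.0021505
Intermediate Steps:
O(F, z) = 12 (O(F, z) = -3 + 15 = 12)
1/(453 + O(Y(-9), 79)) = 1/(453 + 12) = 1/465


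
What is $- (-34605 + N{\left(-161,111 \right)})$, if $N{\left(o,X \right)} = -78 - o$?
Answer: $34522$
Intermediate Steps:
$- (-34605 + N{\left(-161,111 \right)}) = - (-34605 - -83) = - (-34605 + \left(-78 + 161\right)) = - (-34605 + 83) = \left(-1\right) \left(-34522\right) = 34522$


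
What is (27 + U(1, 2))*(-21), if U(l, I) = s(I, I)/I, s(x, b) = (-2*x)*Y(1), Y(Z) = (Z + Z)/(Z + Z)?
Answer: -525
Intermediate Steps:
Y(Z) = 1 (Y(Z) = (2*Z)/((2*Z)) = (2*Z)*(1/(2*Z)) = 1)
s(x, b) = -2*x (s(x, b) = -2*x*1 = -2*x)
U(l, I) = -2 (U(l, I) = (-2*I)/I = -2)
(27 + U(1, 2))*(-21) = (27 - 2)*(-21) = 25*(-21) = -525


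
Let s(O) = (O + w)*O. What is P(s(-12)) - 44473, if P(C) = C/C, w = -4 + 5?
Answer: -44472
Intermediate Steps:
w = 1
s(O) = O*(1 + O) (s(O) = (O + 1)*O = (1 + O)*O = O*(1 + O))
P(C) = 1
P(s(-12)) - 44473 = 1 - 44473 = -44472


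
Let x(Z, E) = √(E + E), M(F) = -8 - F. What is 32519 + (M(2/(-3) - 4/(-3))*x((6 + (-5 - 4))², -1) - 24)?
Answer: 32495 - 26*I*√2/3 ≈ 32495.0 - 12.257*I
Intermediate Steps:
x(Z, E) = √2*√E (x(Z, E) = √(2*E) = √2*√E)
32519 + (M(2/(-3) - 4/(-3))*x((6 + (-5 - 4))², -1) - 24) = 32519 + ((-8 - (2/(-3) - 4/(-3)))*(√2*√(-1)) - 24) = 32519 + ((-8 - (2*(-⅓) - 4*(-⅓)))*(√2*I) - 24) = 32519 + ((-8 - (-⅔ + 4/3))*(I*√2) - 24) = 32519 + ((-8 - 1*⅔)*(I*√2) - 24) = 32519 + ((-8 - ⅔)*(I*√2) - 24) = 32519 + (-26*I*√2/3 - 24) = 32519 + (-24 - 26*I*√2/3) = 32495 - 26*I*√2/3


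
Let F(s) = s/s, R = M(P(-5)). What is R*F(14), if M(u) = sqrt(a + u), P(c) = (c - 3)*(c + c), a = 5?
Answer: sqrt(85) ≈ 9.2195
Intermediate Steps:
P(c) = 2*c*(-3 + c) (P(c) = (-3 + c)*(2*c) = 2*c*(-3 + c))
M(u) = sqrt(5 + u)
R = sqrt(85) (R = sqrt(5 + 2*(-5)*(-3 - 5)) = sqrt(5 + 2*(-5)*(-8)) = sqrt(5 + 80) = sqrt(85) ≈ 9.2195)
F(s) = 1
R*F(14) = sqrt(85)*1 = sqrt(85)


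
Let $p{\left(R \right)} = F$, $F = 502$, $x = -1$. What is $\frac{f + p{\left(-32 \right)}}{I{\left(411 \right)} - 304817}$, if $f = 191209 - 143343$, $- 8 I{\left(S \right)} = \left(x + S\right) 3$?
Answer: $- \frac{193472}{1219883} \approx -0.1586$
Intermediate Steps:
$p{\left(R \right)} = 502$
$I{\left(S \right)} = \frac{3}{8} - \frac{3 S}{8}$ ($I{\left(S \right)} = - \frac{\left(-1 + S\right) 3}{8} = - \frac{-3 + 3 S}{8} = \frac{3}{8} - \frac{3 S}{8}$)
$f = 47866$ ($f = 191209 - 143343 = 47866$)
$\frac{f + p{\left(-32 \right)}}{I{\left(411 \right)} - 304817} = \frac{47866 + 502}{\left(\frac{3}{8} - \frac{1233}{8}\right) - 304817} = \frac{48368}{\left(\frac{3}{8} - \frac{1233}{8}\right) - 304817} = \frac{48368}{- \frac{615}{4} - 304817} = \frac{48368}{- \frac{1219883}{4}} = 48368 \left(- \frac{4}{1219883}\right) = - \frac{193472}{1219883}$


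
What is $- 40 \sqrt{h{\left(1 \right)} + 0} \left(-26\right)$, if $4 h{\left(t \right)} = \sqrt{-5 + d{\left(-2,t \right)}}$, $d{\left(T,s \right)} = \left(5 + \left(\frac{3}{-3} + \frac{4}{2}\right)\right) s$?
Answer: $520$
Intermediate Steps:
$d{\left(T,s \right)} = 6 s$ ($d{\left(T,s \right)} = \left(5 + \left(3 \left(- \frac{1}{3}\right) + 4 \cdot \frac{1}{2}\right)\right) s = \left(5 + \left(-1 + 2\right)\right) s = \left(5 + 1\right) s = 6 s$)
$h{\left(t \right)} = \frac{\sqrt{-5 + 6 t}}{4}$
$- 40 \sqrt{h{\left(1 \right)} + 0} \left(-26\right) = - 40 \sqrt{\frac{\sqrt{-5 + 6 \cdot 1}}{4} + 0} \left(-26\right) = - 40 \sqrt{\frac{\sqrt{-5 + 6}}{4} + 0} \left(-26\right) = - 40 \sqrt{\frac{\sqrt{1}}{4} + 0} \left(-26\right) = - 40 \sqrt{\frac{1}{4} \cdot 1 + 0} \left(-26\right) = - 40 \sqrt{\frac{1}{4} + 0} \left(-26\right) = - 40 \sqrt{\frac{1}{4}} \left(-26\right) = - 40 \cdot \frac{1}{2} \left(-26\right) = \left(-40\right) \left(-13\right) = 520$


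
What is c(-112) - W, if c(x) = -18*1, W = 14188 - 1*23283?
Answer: 9077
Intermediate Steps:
W = -9095 (W = 14188 - 23283 = -9095)
c(x) = -18
c(-112) - W = -18 - 1*(-9095) = -18 + 9095 = 9077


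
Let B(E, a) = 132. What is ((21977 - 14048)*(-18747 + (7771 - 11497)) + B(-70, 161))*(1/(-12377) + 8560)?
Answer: -18878535435300915/12377 ≈ -1.5253e+12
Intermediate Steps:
((21977 - 14048)*(-18747 + (7771 - 11497)) + B(-70, 161))*(1/(-12377) + 8560) = ((21977 - 14048)*(-18747 + (7771 - 11497)) + 132)*(1/(-12377) + 8560) = (7929*(-18747 - 3726) + 132)*(-1/12377 + 8560) = (7929*(-22473) + 132)*(105947119/12377) = (-178188417 + 132)*(105947119/12377) = -178188285*105947119/12377 = -18878535435300915/12377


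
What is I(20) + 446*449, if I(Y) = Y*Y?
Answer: 200654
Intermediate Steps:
I(Y) = Y²
I(20) + 446*449 = 20² + 446*449 = 400 + 200254 = 200654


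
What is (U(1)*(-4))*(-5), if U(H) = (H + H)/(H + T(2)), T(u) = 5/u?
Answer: 80/7 ≈ 11.429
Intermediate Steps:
U(H) = 2*H/(5/2 + H) (U(H) = (H + H)/(H + 5/2) = (2*H)/(H + 5*(1/2)) = (2*H)/(H + 5/2) = (2*H)/(5/2 + H) = 2*H/(5/2 + H))
(U(1)*(-4))*(-5) = ((4*1/(5 + 2*1))*(-4))*(-5) = ((4*1/(5 + 2))*(-4))*(-5) = ((4*1/7)*(-4))*(-5) = ((4*1*(1/7))*(-4))*(-5) = ((4/7)*(-4))*(-5) = -16/7*(-5) = 80/7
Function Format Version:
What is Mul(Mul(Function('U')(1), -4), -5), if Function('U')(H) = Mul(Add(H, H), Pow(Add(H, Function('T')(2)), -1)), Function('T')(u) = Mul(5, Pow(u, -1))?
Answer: Rational(80, 7) ≈ 11.429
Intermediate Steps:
Function('U')(H) = Mul(2, H, Pow(Add(Rational(5, 2), H), -1)) (Function('U')(H) = Mul(Add(H, H), Pow(Add(H, Mul(5, Pow(2, -1))), -1)) = Mul(Mul(2, H), Pow(Add(H, Mul(5, Rational(1, 2))), -1)) = Mul(Mul(2, H), Pow(Add(H, Rational(5, 2)), -1)) = Mul(Mul(2, H), Pow(Add(Rational(5, 2), H), -1)) = Mul(2, H, Pow(Add(Rational(5, 2), H), -1)))
Mul(Mul(Function('U')(1), -4), -5) = Mul(Mul(Mul(4, 1, Pow(Add(5, Mul(2, 1)), -1)), -4), -5) = Mul(Mul(Mul(4, 1, Pow(Add(5, 2), -1)), -4), -5) = Mul(Mul(Mul(4, 1, Pow(7, -1)), -4), -5) = Mul(Mul(Mul(4, 1, Rational(1, 7)), -4), -5) = Mul(Mul(Rational(4, 7), -4), -5) = Mul(Rational(-16, 7), -5) = Rational(80, 7)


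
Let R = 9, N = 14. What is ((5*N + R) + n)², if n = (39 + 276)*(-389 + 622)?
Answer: 5398428676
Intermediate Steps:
n = 73395 (n = 315*233 = 73395)
((5*N + R) + n)² = ((5*14 + 9) + 73395)² = ((70 + 9) + 73395)² = (79 + 73395)² = 73474² = 5398428676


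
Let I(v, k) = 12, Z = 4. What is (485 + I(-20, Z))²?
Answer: 247009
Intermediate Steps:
(485 + I(-20, Z))² = (485 + 12)² = 497² = 247009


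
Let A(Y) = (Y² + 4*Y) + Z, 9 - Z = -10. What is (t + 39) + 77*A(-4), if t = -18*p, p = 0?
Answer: 1502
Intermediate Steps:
Z = 19 (Z = 9 - 1*(-10) = 9 + 10 = 19)
t = 0 (t = -18*0 = 0)
A(Y) = 19 + Y² + 4*Y (A(Y) = (Y² + 4*Y) + 19 = 19 + Y² + 4*Y)
(t + 39) + 77*A(-4) = (0 + 39) + 77*(19 + (-4)² + 4*(-4)) = 39 + 77*(19 + 16 - 16) = 39 + 77*19 = 39 + 1463 = 1502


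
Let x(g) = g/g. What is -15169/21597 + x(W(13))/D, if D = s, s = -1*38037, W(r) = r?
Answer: -64111650/91276121 ≈ -0.70239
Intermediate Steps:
s = -38037
x(g) = 1
D = -38037
-15169/21597 + x(W(13))/D = -15169/21597 + 1/(-38037) = -15169*1/21597 + 1*(-1/38037) = -15169/21597 - 1/38037 = -64111650/91276121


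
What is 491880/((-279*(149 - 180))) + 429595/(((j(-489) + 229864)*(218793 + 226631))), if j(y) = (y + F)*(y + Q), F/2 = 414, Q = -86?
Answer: 2551656470060945/44867175119088 ≈ 56.871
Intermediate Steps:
F = 828 (F = 2*414 = 828)
j(y) = (-86 + y)*(828 + y) (j(y) = (y + 828)*(y - 86) = (828 + y)*(-86 + y) = (-86 + y)*(828 + y))
491880/((-279*(149 - 180))) + 429595/(((j(-489) + 229864)*(218793 + 226631))) = 491880/((-279*(149 - 180))) + 429595/((((-71208 + (-489)**2 + 742*(-489)) + 229864)*(218793 + 226631))) = 491880/((-279*(-31))) + 429595/((((-71208 + 239121 - 362838) + 229864)*445424)) = 491880/8649 + 429595/(((-194925 + 229864)*445424)) = 491880*(1/8649) + 429595/((34939*445424)) = 163960/2883 + 429595/15562669136 = 2551656470060945/44867175119088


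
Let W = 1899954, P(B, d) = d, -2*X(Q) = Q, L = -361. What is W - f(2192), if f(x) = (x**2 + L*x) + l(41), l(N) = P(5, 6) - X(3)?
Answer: -4227211/2 ≈ -2.1136e+6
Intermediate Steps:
X(Q) = -Q/2
l(N) = 15/2 (l(N) = 6 - (-1)*3/2 = 6 - 1*(-3/2) = 6 + 3/2 = 15/2)
f(x) = 15/2 + x**2 - 361*x (f(x) = (x**2 - 361*x) + 15/2 = 15/2 + x**2 - 361*x)
W - f(2192) = 1899954 - (15/2 + 2192**2 - 361*2192) = 1899954 - (15/2 + 4804864 - 791312) = 1899954 - 1*8027119/2 = 1899954 - 8027119/2 = -4227211/2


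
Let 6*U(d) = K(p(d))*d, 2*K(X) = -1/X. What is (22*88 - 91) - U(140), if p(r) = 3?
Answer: 16640/9 ≈ 1848.9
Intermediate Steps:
K(X) = -1/(2*X) (K(X) = (-1/X)/2 = -1/(2*X))
U(d) = -d/36 (U(d) = ((-½/3)*d)/6 = ((-½*⅓)*d)/6 = (-d/6)/6 = -d/36)
(22*88 - 91) - U(140) = (22*88 - 91) - (-1)*140/36 = (1936 - 91) - 1*(-35/9) = 1845 + 35/9 = 16640/9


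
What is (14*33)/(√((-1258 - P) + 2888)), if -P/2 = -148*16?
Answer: -231*I*√3106/1553 ≈ -8.2897*I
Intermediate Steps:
P = 4736 (P = -(-296)*16 = -2*(-2368) = 4736)
(14*33)/(√((-1258 - P) + 2888)) = (14*33)/(√((-1258 - 1*4736) + 2888)) = 462/(√((-1258 - 4736) + 2888)) = 462/(√(-5994 + 2888)) = 462/(√(-3106)) = 462/((I*√3106)) = 462*(-I*√3106/3106) = -231*I*√3106/1553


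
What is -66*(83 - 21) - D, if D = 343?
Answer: -4435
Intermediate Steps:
-66*(83 - 21) - D = -66*(83 - 21) - 1*343 = -66*62 - 343 = -4092 - 343 = -4435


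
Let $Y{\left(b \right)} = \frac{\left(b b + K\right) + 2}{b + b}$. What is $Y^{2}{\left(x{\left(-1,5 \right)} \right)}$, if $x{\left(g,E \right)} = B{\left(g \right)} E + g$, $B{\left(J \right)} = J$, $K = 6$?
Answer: $\frac{121}{9} \approx 13.444$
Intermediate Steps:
$x{\left(g,E \right)} = g + E g$ ($x{\left(g,E \right)} = g E + g = E g + g = g + E g$)
$Y{\left(b \right)} = \frac{8 + b^{2}}{2 b}$ ($Y{\left(b \right)} = \frac{\left(b b + 6\right) + 2}{b + b} = \frac{\left(b^{2} + 6\right) + 2}{2 b} = \left(\left(6 + b^{2}\right) + 2\right) \frac{1}{2 b} = \left(8 + b^{2}\right) \frac{1}{2 b} = \frac{8 + b^{2}}{2 b}$)
$Y^{2}{\left(x{\left(-1,5 \right)} \right)} = \left(\frac{\left(-1\right) \left(1 + 5\right)}{2} + \frac{4}{\left(-1\right) \left(1 + 5\right)}\right)^{2} = \left(\frac{\left(-1\right) 6}{2} + \frac{4}{\left(-1\right) 6}\right)^{2} = \left(\frac{1}{2} \left(-6\right) + \frac{4}{-6}\right)^{2} = \left(-3 + 4 \left(- \frac{1}{6}\right)\right)^{2} = \left(-3 - \frac{2}{3}\right)^{2} = \left(- \frac{11}{3}\right)^{2} = \frac{121}{9}$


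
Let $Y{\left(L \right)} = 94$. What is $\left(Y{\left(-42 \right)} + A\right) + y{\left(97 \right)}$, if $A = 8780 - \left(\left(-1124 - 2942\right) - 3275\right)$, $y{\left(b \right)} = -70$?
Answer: $16145$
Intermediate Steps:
$A = 16121$ ($A = 8780 - \left(-4066 - 3275\right) = 8780 - -7341 = 8780 + 7341 = 16121$)
$\left(Y{\left(-42 \right)} + A\right) + y{\left(97 \right)} = \left(94 + 16121\right) - 70 = 16215 - 70 = 16145$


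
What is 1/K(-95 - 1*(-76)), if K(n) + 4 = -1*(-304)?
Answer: 1/300 ≈ 0.0033333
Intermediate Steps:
K(n) = 300 (K(n) = -4 - 1*(-304) = -4 + 304 = 300)
1/K(-95 - 1*(-76)) = 1/300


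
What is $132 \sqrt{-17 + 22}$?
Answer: $132 \sqrt{5} \approx 295.16$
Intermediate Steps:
$132 \sqrt{-17 + 22} = 132 \sqrt{5}$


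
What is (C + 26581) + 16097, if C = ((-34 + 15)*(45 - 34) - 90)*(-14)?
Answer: 46864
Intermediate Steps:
C = 4186 (C = (-19*11 - 90)*(-14) = (-209 - 90)*(-14) = -299*(-14) = 4186)
(C + 26581) + 16097 = (4186 + 26581) + 16097 = 30767 + 16097 = 46864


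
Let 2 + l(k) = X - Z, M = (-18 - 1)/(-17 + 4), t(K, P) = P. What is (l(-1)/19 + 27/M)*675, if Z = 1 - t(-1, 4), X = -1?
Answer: 236925/19 ≈ 12470.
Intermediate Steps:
Z = -3 (Z = 1 - 1*4 = 1 - 4 = -3)
M = 19/13 (M = -19/(-13) = -19*(-1/13) = 19/13 ≈ 1.4615)
l(k) = 0 (l(k) = -2 + (-1 - 1*(-3)) = -2 + (-1 + 3) = -2 + 2 = 0)
(l(-1)/19 + 27/M)*675 = (0/19 + 27/(19/13))*675 = (0*(1/19) + 27*(13/19))*675 = (0 + 351/19)*675 = (351/19)*675 = 236925/19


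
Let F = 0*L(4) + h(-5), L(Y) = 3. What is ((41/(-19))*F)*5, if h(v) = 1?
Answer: -205/19 ≈ -10.789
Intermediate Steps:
F = 1 (F = 0*3 + 1 = 0 + 1 = 1)
((41/(-19))*F)*5 = ((41/(-19))*1)*5 = ((41*(-1/19))*1)*5 = -41/19*1*5 = -41/19*5 = -205/19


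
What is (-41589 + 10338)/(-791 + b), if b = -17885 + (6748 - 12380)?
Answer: 31251/24308 ≈ 1.2856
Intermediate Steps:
b = -23517 (b = -17885 - 5632 = -23517)
(-41589 + 10338)/(-791 + b) = (-41589 + 10338)/(-791 - 23517) = -31251/(-24308) = -31251*(-1/24308) = 31251/24308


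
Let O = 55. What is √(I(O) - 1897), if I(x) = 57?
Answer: 4*I*√115 ≈ 42.895*I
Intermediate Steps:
√(I(O) - 1897) = √(57 - 1897) = √(-1840) = 4*I*√115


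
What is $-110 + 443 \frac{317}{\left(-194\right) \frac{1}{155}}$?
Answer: $- \frac{21788145}{194} \approx -1.1231 \cdot 10^{5}$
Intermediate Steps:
$-110 + 443 \frac{317}{\left(-194\right) \frac{1}{155}} = -110 + 443 \frac{317}{- \frac{194}{155}} = -110 + 443 \cdot 317 \left(- \frac{155}{194}\right) = -110 + 443 \left(- \frac{49135}{194}\right) = -110 - \frac{21766805}{194} = - \frac{21788145}{194}$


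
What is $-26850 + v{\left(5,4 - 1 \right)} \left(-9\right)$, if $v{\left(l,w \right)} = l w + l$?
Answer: $-27030$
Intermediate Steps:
$v{\left(l,w \right)} = l + l w$
$-26850 + v{\left(5,4 - 1 \right)} \left(-9\right) = -26850 + 5 \left(1 + \left(4 - 1\right)\right) \left(-9\right) = -26850 + 5 \left(1 + 3\right) \left(-9\right) = -26850 + 5 \cdot 4 \left(-9\right) = -26850 + 20 \left(-9\right) = -26850 - 180 = -27030$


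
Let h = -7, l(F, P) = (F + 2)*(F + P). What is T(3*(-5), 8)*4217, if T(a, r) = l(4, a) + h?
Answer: -307841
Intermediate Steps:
l(F, P) = (2 + F)*(F + P)
T(a, r) = 17 + 6*a (T(a, r) = (4² + 2*4 + 2*a + 4*a) - 7 = (16 + 8 + 2*a + 4*a) - 7 = (24 + 6*a) - 7 = 17 + 6*a)
T(3*(-5), 8)*4217 = (17 + 6*(3*(-5)))*4217 = (17 + 6*(-15))*4217 = (17 - 90)*4217 = -73*4217 = -307841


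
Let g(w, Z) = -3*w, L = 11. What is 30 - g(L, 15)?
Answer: 63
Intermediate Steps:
30 - g(L, 15) = 30 - (-3)*11 = 30 - 1*(-33) = 30 + 33 = 63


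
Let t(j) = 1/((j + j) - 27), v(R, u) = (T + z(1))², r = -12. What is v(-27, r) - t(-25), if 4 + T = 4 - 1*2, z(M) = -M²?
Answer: 694/77 ≈ 9.0130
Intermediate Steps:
T = -2 (T = -4 + (4 - 1*2) = -4 + (4 - 2) = -4 + 2 = -2)
v(R, u) = 9 (v(R, u) = (-2 - 1*1²)² = (-2 - 1*1)² = (-2 - 1)² = (-3)² = 9)
t(j) = 1/(-27 + 2*j) (t(j) = 1/(2*j - 27) = 1/(-27 + 2*j))
v(-27, r) - t(-25) = 9 - 1/(-27 + 2*(-25)) = 9 - 1/(-27 - 50) = 9 - 1/(-77) = 9 - 1*(-1/77) = 9 + 1/77 = 694/77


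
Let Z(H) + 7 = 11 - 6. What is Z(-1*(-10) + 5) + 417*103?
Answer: 42949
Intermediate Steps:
Z(H) = -2 (Z(H) = -7 + (11 - 6) = -7 + 5 = -2)
Z(-1*(-10) + 5) + 417*103 = -2 + 417*103 = -2 + 42951 = 42949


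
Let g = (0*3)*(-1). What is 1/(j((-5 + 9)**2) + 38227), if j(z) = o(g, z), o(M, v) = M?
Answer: 1/38227 ≈ 2.6160e-5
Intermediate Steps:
g = 0 (g = 0*(-1) = 0)
j(z) = 0
1/(j((-5 + 9)**2) + 38227) = 1/(0 + 38227) = 1/38227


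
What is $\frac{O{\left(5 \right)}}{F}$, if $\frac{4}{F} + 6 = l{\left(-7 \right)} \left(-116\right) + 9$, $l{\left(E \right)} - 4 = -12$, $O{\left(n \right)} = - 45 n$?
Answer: $- \frac{209475}{4} \approx -52369.0$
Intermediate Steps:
$l{\left(E \right)} = -8$ ($l{\left(E \right)} = 4 - 12 = -8$)
$F = \frac{4}{931}$ ($F = \frac{4}{-6 + \left(\left(-8\right) \left(-116\right) + 9\right)} = \frac{4}{-6 + \left(928 + 9\right)} = \frac{4}{-6 + 937} = \frac{4}{931} \approx 0.0042965$)
$\frac{O{\left(5 \right)}}{F} = \frac{\left(-45\right) 5}{\frac{4}{931}} = \left(-225\right) \frac{931}{4} = - \frac{209475}{4}$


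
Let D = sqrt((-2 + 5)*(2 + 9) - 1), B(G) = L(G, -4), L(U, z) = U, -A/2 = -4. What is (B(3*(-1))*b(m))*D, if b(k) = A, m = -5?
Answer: -96*sqrt(2) ≈ -135.76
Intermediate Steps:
A = 8 (A = -2*(-4) = 8)
b(k) = 8
B(G) = G
D = 4*sqrt(2) (D = sqrt(3*11 - 1) = sqrt(33 - 1) = sqrt(32) = 4*sqrt(2) ≈ 5.6569)
(B(3*(-1))*b(m))*D = ((3*(-1))*8)*(4*sqrt(2)) = (-3*8)*(4*sqrt(2)) = -96*sqrt(2)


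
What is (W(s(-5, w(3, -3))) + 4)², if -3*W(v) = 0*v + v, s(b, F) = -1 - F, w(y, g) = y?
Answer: 256/9 ≈ 28.444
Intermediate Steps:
W(v) = -v/3 (W(v) = -(0*v + v)/3 = -(0 + v)/3 = -v/3)
(W(s(-5, w(3, -3))) + 4)² = (-(-1 - 1*3)/3 + 4)² = (-(-1 - 3)/3 + 4)² = (-⅓*(-4) + 4)² = (4/3 + 4)² = (16/3)² = 256/9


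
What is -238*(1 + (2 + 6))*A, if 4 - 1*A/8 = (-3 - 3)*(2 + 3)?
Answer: -582624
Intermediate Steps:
A = 272 (A = 32 - 8*(-3 - 3)*(2 + 3) = 32 - (-48)*5 = 32 - 8*(-30) = 32 + 240 = 272)
-238*(1 + (2 + 6))*A = -238*(1 + (2 + 6))*272 = -238*(1 + 8)*272 = -2142*272 = -238*2448 = -582624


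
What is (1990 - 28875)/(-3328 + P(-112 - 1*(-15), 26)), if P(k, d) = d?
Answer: 26885/3302 ≈ 8.1420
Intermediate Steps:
(1990 - 28875)/(-3328 + P(-112 - 1*(-15), 26)) = (1990 - 28875)/(-3328 + 26) = -26885/(-3302) = -26885*(-1/3302) = 26885/3302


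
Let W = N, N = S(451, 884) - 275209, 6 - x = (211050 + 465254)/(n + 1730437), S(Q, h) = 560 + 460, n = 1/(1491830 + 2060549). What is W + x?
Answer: -210681422822501801/768396007453 ≈ -2.7418e+5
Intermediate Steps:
n = 1/3552379 ≈ 2.8150e-7
S(Q, h) = 1020
x = 4310065028816/768396007453 (x = 6 - (211050 + 465254)/(1/3552379 + 1730437) = 6 - 676304/6147168059624/3552379 = 6 - 676304*3552379/6147168059624 = 6 - 1*300311015902/768396007453 = 6 - 300311015902/768396007453 = 4310065028816/768396007453 ≈ 5.6092)
N = -274189 (N = 1020 - 275209 = -274189)
W = -274189
W + x = -274189 + 4310065028816/768396007453 = -210681422822501801/768396007453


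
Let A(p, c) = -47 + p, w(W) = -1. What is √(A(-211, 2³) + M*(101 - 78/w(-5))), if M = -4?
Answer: I*√974 ≈ 31.209*I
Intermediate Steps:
√(A(-211, 2³) + M*(101 - 78/w(-5))) = √((-47 - 211) - 4*(101 - 78/(-1))) = √(-258 - 4*(101 - 78*(-1))) = √(-258 - 4*(101 + 78)) = √(-258 - 4*179) = √(-258 - 716) = √(-974) = I*√974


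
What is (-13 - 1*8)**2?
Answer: 441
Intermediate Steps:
(-13 - 1*8)**2 = (-13 - 8)**2 = (-21)**2 = 441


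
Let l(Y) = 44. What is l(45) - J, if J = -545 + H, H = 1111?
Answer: -522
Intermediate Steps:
J = 566 (J = -545 + 1111 = 566)
l(45) - J = 44 - 1*566 = 44 - 566 = -522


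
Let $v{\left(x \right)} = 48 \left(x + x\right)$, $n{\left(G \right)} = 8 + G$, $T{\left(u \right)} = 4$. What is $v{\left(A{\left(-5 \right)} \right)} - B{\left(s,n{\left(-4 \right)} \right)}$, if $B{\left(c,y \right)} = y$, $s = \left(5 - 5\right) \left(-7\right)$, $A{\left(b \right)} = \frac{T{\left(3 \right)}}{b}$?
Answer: $- \frac{404}{5} \approx -80.8$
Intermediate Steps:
$A{\left(b \right)} = \frac{4}{b}$
$v{\left(x \right)} = 96 x$ ($v{\left(x \right)} = 48 \cdot 2 x = 96 x$)
$s = 0$ ($s = 0 \left(-7\right) = 0$)
$v{\left(A{\left(-5 \right)} \right)} - B{\left(s,n{\left(-4 \right)} \right)} = 96 \frac{4}{-5} - \left(8 - 4\right) = 96 \cdot 4 \left(- \frac{1}{5}\right) - 4 = 96 \left(- \frac{4}{5}\right) - 4 = - \frac{384}{5} - 4 = - \frac{404}{5}$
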